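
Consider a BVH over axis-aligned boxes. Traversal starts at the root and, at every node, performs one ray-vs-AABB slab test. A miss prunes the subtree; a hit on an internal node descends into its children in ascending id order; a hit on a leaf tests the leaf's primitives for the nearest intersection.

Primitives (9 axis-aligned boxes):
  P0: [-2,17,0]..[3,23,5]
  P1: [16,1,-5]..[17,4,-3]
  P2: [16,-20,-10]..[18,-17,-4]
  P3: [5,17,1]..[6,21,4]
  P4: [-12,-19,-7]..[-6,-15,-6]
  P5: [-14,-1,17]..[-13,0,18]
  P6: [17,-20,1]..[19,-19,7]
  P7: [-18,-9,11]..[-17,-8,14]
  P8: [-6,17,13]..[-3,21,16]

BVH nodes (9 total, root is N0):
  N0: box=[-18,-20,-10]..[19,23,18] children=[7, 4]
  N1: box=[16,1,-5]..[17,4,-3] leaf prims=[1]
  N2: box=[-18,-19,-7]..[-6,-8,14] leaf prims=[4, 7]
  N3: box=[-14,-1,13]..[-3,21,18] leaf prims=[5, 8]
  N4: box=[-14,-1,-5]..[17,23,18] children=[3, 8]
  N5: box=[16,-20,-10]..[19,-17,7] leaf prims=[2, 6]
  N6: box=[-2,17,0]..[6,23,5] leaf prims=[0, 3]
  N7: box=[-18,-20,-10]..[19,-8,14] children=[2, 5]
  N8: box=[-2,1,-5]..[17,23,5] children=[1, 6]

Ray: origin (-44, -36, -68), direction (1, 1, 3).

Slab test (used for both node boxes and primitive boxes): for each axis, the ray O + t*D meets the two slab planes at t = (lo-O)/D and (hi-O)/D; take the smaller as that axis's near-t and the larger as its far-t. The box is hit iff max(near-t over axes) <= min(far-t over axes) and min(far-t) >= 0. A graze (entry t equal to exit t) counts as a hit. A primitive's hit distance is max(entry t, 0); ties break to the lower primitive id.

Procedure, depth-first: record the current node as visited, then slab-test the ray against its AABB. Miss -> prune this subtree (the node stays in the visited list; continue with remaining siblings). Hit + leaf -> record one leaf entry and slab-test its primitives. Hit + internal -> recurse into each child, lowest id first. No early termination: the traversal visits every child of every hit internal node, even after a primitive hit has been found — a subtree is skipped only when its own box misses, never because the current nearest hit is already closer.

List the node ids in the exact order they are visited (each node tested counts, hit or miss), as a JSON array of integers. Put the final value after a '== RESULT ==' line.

Walk:
N0 x:[26,63] y:[16,59] z:[58/3,86/3] -> hit [26,86/3], descend [4, 7]
  N4 x:[30,61] y:[35,59] z:[21,86/3] -> miss, prune
  N7 x:[26,63] y:[16,28] z:[58/3,82/3] -> hit [26,82/3], descend [2, 5]
    N2 x:[26,38] y:[17,28] z:[61/3,82/3] -> hit [26,82/3] leaf, test {P4(miss), P7@t=27}
    N5 x:[60,63] y:[16,19] z:[58/3,25] -> miss, prune

order=[0, 4, 7, 2, 5]  |boxes|=5  |leaves|=1  hit=P7

== RESULT ==
[0, 4, 7, 2, 5]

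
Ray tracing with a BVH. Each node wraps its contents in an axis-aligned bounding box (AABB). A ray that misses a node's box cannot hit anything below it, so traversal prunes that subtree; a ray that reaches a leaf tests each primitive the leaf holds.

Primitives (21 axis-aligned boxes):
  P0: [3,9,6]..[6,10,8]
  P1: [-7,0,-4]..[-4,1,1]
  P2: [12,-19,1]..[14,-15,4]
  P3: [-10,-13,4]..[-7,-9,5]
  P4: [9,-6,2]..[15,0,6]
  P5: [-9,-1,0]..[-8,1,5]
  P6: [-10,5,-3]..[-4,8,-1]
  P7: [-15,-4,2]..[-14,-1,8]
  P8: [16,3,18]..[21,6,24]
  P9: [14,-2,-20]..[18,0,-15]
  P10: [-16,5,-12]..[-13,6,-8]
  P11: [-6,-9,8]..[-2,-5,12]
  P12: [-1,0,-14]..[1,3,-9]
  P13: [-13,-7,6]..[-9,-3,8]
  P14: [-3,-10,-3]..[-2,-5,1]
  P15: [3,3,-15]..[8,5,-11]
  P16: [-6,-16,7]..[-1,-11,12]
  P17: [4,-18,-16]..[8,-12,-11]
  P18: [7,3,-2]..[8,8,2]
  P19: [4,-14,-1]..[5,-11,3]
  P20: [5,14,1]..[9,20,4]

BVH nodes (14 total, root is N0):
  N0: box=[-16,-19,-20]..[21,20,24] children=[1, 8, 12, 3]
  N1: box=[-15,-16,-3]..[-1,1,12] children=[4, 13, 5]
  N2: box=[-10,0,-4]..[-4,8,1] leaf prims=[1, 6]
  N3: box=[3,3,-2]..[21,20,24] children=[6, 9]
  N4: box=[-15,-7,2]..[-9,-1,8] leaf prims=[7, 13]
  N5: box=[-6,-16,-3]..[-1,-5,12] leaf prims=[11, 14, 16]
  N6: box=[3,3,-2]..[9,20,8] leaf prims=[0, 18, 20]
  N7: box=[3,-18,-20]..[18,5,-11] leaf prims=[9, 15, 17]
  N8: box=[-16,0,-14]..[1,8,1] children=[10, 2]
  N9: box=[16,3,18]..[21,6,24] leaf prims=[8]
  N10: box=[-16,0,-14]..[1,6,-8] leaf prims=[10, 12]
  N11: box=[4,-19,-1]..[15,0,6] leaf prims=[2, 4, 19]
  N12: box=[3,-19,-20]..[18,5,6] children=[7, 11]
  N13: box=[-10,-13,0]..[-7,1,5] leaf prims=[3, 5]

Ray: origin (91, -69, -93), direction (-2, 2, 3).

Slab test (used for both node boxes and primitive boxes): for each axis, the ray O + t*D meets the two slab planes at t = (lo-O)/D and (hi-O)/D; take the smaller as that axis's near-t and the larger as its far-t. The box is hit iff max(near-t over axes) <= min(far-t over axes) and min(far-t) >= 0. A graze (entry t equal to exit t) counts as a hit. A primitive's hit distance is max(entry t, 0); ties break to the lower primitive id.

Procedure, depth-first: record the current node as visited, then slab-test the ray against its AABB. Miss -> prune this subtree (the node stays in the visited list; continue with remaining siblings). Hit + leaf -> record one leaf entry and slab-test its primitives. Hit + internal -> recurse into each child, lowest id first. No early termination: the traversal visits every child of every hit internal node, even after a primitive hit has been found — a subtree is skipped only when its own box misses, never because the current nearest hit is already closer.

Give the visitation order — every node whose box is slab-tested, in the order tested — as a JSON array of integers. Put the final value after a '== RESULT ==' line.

Traverse from the root:
N0 x:[35,107/2] y:[25,89/2] z:[73/3,39] -> hit [35,39], descend [1, 3, 8, 12]
  N1 x:[46,53] y:[53/2,35] z:[30,35] -> miss, prune
  N3 x:[35,44] y:[36,89/2] z:[91/3,39] -> hit [36,39], descend [6, 9]
    N6 x:[41,44] y:[36,89/2] z:[91/3,101/3] -> miss, prune
    N9 x:[35,75/2] y:[36,75/2] z:[37,39] -> hit [37,75/2] leaf, test {P8@t=37}
  N8 x:[45,107/2] y:[69/2,77/2] z:[79/3,94/3] -> miss, prune
  N12 x:[73/2,44] y:[25,37] z:[73/3,33] -> miss, prune

Visited [0, 1, 3, 6, 9, 8, 12]. Tests: 7 box, 1 leaf. Nearest: P8.

== RESULT ==
[0, 1, 3, 6, 9, 8, 12]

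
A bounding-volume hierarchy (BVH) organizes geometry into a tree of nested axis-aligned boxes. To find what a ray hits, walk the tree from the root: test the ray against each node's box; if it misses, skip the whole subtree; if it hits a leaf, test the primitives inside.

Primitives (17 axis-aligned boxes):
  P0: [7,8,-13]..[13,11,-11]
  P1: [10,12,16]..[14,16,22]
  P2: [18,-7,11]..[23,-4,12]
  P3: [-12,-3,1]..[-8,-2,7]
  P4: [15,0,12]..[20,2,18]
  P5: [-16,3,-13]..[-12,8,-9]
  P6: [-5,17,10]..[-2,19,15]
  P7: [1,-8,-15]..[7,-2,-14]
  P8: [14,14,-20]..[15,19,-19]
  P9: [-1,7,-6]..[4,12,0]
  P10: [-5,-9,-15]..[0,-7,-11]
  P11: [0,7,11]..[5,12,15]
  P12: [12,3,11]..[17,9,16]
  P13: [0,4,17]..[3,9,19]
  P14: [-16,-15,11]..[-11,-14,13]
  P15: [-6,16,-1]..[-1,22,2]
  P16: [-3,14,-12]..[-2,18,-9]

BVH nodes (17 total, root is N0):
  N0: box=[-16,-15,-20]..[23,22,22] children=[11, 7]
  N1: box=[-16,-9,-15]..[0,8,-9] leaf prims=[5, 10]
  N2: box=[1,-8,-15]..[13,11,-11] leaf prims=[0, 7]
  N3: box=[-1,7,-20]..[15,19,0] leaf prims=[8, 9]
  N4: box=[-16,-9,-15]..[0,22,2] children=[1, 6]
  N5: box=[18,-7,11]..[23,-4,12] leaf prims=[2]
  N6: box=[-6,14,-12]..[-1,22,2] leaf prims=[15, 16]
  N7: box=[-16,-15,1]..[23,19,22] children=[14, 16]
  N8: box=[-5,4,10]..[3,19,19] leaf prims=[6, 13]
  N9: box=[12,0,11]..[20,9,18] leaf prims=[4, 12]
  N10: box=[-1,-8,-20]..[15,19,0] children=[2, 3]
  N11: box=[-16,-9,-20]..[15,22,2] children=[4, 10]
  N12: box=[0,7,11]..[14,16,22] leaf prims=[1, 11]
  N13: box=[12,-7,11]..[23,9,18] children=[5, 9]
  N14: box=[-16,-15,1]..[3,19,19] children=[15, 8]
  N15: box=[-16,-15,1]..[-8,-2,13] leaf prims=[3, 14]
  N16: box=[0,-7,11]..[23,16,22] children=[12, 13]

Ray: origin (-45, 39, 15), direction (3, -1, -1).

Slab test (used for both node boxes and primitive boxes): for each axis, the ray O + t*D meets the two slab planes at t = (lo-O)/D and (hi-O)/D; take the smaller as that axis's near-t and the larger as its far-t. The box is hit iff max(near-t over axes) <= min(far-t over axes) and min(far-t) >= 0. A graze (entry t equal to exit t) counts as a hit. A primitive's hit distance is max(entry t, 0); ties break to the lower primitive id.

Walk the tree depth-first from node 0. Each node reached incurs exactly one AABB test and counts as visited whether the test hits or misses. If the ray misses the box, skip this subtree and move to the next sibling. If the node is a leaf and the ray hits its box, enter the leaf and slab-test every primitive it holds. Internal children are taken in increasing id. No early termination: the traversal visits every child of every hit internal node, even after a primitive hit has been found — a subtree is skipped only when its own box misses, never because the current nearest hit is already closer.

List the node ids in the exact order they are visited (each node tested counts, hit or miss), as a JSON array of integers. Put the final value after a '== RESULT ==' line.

Traverse from the root:
N0 x:[29/3,68/3] y:[17,54] z:[-7,35] -> hit [17,68/3], descend [7, 11]
  N7 x:[29/3,68/3] y:[20,54] z:[-7,14] -> miss, prune
  N11 x:[29/3,20] y:[17,48] z:[13,35] -> hit [17,20], descend [4, 10]
    N4 x:[29/3,15] y:[17,48] z:[13,30] -> miss, prune
    N10 x:[44/3,20] y:[20,47] z:[15,35] -> hit [20,20], descend [2, 3]
      N2 x:[46/3,58/3] y:[28,47] z:[26,30] -> miss, prune
      N3 x:[44/3,20] y:[20,32] z:[15,35] -> hit [20,20] leaf, test {P8(miss), P9(miss)}

Visited [0, 7, 11, 4, 10, 2, 3]. Tests: 7 box, 1 leaf. Nearest: miss.

== RESULT ==
[0, 7, 11, 4, 10, 2, 3]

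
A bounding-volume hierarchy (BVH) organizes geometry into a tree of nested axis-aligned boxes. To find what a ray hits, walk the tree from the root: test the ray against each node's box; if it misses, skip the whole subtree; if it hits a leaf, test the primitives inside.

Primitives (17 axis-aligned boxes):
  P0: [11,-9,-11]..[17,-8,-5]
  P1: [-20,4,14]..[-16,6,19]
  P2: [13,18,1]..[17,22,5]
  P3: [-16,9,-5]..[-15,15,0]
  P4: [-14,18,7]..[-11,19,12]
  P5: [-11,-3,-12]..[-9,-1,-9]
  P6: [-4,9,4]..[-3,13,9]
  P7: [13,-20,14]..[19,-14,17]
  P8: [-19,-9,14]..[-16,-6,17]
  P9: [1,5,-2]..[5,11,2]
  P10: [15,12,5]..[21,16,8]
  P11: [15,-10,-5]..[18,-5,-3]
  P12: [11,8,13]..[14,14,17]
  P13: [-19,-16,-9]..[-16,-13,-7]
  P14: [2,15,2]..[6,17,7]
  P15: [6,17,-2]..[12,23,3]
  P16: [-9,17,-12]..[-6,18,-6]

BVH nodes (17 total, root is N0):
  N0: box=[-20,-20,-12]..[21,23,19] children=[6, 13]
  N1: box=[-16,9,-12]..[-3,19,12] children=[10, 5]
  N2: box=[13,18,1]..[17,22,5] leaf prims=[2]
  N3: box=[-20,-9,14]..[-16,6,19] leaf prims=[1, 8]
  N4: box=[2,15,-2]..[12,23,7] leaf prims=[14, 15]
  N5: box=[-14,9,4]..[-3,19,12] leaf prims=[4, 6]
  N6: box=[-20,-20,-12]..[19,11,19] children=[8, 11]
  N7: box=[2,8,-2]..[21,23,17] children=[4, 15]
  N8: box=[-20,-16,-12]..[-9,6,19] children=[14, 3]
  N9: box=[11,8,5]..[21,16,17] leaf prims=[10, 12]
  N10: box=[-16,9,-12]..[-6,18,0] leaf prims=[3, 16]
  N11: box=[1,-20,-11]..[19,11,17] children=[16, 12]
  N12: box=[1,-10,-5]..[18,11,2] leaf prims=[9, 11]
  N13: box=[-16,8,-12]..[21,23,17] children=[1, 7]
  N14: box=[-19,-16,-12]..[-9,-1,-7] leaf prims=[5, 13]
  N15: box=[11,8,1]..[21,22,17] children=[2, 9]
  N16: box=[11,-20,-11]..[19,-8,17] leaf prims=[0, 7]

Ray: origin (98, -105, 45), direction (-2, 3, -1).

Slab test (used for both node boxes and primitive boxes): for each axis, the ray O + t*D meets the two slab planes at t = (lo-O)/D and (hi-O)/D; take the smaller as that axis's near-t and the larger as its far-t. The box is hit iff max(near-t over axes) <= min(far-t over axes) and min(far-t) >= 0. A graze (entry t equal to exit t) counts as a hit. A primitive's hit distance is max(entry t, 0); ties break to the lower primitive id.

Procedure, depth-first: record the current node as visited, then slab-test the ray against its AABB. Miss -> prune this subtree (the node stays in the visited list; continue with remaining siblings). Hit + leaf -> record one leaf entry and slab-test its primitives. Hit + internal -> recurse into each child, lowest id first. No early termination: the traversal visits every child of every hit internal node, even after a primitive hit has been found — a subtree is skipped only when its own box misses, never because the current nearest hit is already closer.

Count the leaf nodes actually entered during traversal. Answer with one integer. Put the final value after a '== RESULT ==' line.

Walk:
N0 x:[77/2,59] y:[85/3,128/3] z:[26,57] -> hit [77/2,128/3], descend [6, 13]
  N6 x:[79/2,59] y:[85/3,116/3] z:[26,57] -> miss, prune
  N13 x:[77/2,57] y:[113/3,128/3] z:[28,57] -> hit [77/2,128/3], descend [1, 7]
    N1 x:[101/2,57] y:[38,124/3] z:[33,57] -> miss, prune
    N7 x:[77/2,48] y:[113/3,128/3] z:[28,47] -> hit [77/2,128/3], descend [4, 15]
      N4 x:[43,48] y:[40,128/3] z:[38,47] -> miss, prune
      N15 x:[77/2,87/2] y:[113/3,127/3] z:[28,44] -> hit [77/2,127/3], descend [2, 9]
        N2 x:[81/2,85/2] y:[41,127/3] z:[40,44] -> hit [41,127/3] leaf, test {P2@t=41}
        N9 x:[77/2,87/2] y:[113/3,121/3] z:[28,40] -> hit [77/2,40] leaf, test {P10@t=39, P12(miss)}

Visited [0, 6, 13, 1, 7, 4, 15, 2, 9]. Tests: 9 box, 2 leaf. Nearest: P10.

== RESULT ==
2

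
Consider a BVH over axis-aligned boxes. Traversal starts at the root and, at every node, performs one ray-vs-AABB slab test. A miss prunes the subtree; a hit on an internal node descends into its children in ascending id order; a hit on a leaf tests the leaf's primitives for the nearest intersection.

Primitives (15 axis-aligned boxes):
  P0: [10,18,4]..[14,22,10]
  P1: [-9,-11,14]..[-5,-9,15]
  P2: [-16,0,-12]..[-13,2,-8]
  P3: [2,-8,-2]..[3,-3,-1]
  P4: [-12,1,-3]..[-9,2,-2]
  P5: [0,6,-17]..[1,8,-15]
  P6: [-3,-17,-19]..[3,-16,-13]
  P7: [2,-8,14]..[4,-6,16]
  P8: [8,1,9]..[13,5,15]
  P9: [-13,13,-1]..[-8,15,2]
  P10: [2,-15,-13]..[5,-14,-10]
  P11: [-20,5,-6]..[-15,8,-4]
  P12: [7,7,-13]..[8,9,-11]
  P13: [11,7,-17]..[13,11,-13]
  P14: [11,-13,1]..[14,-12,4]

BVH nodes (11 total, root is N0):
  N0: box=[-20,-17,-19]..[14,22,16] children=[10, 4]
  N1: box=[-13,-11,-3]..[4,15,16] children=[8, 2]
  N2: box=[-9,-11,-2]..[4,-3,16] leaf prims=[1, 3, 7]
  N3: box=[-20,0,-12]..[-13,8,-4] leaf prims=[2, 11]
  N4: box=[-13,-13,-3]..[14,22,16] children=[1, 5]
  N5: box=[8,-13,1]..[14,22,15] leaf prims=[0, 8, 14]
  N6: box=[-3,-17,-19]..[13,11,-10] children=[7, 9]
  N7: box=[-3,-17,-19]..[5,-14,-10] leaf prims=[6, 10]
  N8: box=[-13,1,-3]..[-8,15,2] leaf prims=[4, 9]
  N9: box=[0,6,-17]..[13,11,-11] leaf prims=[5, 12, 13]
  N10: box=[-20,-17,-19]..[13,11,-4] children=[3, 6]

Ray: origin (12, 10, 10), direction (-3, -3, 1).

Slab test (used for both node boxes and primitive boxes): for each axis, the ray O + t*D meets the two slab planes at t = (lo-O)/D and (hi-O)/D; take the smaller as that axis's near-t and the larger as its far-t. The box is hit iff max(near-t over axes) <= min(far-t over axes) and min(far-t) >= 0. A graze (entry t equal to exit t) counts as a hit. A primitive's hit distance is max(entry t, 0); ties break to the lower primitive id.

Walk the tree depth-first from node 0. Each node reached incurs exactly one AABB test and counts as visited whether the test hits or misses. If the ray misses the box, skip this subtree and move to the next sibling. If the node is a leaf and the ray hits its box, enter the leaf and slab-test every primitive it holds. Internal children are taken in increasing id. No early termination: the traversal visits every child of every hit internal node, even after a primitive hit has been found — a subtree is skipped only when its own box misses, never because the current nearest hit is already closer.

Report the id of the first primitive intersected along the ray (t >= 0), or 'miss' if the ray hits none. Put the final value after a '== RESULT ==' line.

Traverse from the root:
N0 x:[-2/3,32/3] y:[-4,9] z:[-29,6] -> hit [-2/3,6], descend [4, 10]
  N4 x:[-2/3,25/3] y:[-4,23/3] z:[-13,6] -> hit [-2/3,6], descend [1, 5]
    N1 x:[8/3,25/3] y:[-5/3,7] z:[-13,6] -> hit [8/3,6], descend [2, 8]
      N2 x:[8/3,7] y:[13/3,7] z:[-12,6] -> hit [13/3,6] leaf, test {P1(miss), P3(miss), P7(miss)}
      N8 x:[20/3,25/3] y:[-5/3,3] z:[-13,-8] -> miss, prune
    N5 x:[-2/3,4/3] y:[-4,23/3] z:[-9,5] -> hit [-2/3,4/3] leaf, test {P0(miss), P8(miss), P14(miss)}
  N10 x:[-1/3,32/3] y:[-1/3,9] z:[-29,-14] -> miss, prune

7 AABB tests over nodes [0, 4, 1, 2, 8, 5, 10]; 2 leaves entered; closest miss.

== RESULT ==
miss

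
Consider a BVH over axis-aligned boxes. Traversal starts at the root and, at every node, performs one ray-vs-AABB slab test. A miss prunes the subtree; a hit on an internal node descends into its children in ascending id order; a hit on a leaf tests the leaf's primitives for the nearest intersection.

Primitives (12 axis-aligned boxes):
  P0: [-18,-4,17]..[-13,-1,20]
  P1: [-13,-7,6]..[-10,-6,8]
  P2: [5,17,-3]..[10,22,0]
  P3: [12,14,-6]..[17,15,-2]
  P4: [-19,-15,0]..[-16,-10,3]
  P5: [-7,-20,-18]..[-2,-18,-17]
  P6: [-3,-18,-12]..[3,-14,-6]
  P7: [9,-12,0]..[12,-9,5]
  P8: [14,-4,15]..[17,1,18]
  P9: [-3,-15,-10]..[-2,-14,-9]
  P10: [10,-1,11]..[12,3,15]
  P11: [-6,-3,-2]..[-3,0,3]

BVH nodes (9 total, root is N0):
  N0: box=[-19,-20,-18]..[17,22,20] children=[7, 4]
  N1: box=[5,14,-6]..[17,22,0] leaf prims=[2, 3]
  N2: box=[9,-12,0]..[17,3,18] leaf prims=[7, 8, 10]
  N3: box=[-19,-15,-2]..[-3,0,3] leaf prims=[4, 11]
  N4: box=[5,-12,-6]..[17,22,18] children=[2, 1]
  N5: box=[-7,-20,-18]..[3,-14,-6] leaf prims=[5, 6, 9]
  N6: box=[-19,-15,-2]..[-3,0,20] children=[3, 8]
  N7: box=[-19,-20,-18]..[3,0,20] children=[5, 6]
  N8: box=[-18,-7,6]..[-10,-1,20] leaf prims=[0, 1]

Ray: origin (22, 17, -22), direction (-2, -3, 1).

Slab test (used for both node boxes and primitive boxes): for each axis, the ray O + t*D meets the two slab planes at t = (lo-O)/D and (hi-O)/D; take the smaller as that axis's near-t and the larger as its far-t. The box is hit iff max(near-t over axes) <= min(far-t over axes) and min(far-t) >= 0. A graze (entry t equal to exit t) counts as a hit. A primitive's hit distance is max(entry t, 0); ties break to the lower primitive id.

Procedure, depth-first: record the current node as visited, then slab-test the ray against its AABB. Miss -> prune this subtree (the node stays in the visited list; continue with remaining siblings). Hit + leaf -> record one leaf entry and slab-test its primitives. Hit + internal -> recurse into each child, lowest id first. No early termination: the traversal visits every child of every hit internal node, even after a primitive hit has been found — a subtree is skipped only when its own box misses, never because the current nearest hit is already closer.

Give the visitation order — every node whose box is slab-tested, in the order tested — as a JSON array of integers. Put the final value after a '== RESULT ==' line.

Trace the traversal:
N0 x:[5/2,41/2] y:[-5/3,37/3] z:[4,42] -> hit [4,37/3], descend [4, 7]
  N4 x:[5/2,17/2] y:[-5/3,29/3] z:[16,40] -> miss, prune
  N7 x:[19/2,41/2] y:[17/3,37/3] z:[4,42] -> hit [19/2,37/3], descend [5, 6]
    N5 x:[19/2,29/2] y:[31/3,37/3] z:[4,16] -> hit [31/3,37/3] leaf, test {P5(miss), P6@t=31/3, P9(miss)}
    N6 x:[25/2,41/2] y:[17/3,32/3] z:[20,42] -> miss, prune

Visited [0, 4, 7, 5, 6]. Tests: 5 box, 1 leaf. Nearest: P6.

== RESULT ==
[0, 4, 7, 5, 6]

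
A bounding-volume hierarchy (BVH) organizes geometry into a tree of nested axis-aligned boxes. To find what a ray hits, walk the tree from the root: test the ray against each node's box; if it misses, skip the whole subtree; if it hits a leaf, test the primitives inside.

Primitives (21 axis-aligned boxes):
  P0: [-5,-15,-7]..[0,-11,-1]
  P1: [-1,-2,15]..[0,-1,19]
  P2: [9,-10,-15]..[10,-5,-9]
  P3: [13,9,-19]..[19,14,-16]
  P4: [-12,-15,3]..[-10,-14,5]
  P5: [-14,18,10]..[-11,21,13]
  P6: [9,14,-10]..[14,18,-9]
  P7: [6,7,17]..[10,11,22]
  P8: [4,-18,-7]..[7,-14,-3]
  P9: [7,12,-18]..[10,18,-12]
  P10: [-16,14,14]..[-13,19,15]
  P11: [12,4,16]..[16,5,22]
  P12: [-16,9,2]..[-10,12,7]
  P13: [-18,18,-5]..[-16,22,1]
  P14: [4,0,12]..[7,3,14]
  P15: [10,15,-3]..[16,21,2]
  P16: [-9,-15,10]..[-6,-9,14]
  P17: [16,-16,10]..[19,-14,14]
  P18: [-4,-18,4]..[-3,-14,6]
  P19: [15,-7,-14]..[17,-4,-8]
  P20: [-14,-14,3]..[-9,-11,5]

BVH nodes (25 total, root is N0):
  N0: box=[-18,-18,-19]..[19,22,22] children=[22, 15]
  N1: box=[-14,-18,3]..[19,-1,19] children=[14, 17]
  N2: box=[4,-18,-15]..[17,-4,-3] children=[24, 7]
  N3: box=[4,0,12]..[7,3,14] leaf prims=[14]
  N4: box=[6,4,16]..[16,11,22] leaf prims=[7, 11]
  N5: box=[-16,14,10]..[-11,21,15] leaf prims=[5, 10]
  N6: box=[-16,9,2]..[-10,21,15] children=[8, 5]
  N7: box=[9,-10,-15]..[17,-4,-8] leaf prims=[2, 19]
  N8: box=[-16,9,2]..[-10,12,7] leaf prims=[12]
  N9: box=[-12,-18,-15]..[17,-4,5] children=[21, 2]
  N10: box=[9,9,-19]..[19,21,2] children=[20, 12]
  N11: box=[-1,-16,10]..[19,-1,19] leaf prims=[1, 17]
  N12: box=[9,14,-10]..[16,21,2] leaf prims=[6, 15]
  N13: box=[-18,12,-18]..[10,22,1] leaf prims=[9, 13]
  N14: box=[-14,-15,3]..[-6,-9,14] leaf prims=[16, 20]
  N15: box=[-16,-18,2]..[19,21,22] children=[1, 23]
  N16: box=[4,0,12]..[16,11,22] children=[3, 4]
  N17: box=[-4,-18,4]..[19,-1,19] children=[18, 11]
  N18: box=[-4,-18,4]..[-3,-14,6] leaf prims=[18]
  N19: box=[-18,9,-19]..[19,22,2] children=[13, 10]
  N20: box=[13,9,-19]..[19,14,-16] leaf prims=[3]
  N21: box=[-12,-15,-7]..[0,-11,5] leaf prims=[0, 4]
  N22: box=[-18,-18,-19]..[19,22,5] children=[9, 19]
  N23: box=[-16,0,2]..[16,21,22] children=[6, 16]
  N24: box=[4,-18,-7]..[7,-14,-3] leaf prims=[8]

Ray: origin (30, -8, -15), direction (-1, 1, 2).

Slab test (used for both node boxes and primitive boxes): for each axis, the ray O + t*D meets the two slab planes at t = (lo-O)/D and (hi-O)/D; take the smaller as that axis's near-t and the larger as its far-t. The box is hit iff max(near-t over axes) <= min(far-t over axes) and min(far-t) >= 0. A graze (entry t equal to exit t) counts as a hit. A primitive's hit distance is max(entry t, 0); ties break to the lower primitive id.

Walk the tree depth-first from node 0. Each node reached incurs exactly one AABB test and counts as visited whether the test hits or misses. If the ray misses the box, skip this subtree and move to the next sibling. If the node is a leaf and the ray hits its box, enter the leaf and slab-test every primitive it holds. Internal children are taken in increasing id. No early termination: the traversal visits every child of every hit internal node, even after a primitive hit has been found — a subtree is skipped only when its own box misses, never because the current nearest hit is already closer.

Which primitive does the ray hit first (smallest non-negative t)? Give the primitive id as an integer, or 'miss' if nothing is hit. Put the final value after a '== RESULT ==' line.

Trace the traversal:
N0 x:[11,48] y:[-10,30] z:[-2,37/2] -> hit [11,37/2], descend [15, 22]
  N15 x:[11,46] y:[-10,29] z:[17/2,37/2] -> hit [11,37/2], descend [1, 23]
    N1 x:[11,44] y:[-10,7] z:[9,17] -> miss, prune
    N23 x:[14,46] y:[8,29] z:[17/2,37/2] -> hit [14,37/2], descend [6, 16]
      N6 x:[40,46] y:[17,29] z:[17/2,15] -> miss, prune
      N16 x:[14,26] y:[8,19] z:[27/2,37/2] -> hit [14,37/2], descend [3, 4]
        N3 x:[23,26] y:[8,11] z:[27/2,29/2] -> miss, prune
        N4 x:[14,24] y:[12,19] z:[31/2,37/2] -> hit [31/2,37/2] leaf, test {P7(miss), P11(miss)}
  N22 x:[11,48] y:[-10,30] z:[-2,10] -> miss, prune

Visited [0, 15, 1, 23, 6, 16, 3, 4, 22]. Tests: 9 box, 1 leaf. Nearest: miss.

== RESULT ==
miss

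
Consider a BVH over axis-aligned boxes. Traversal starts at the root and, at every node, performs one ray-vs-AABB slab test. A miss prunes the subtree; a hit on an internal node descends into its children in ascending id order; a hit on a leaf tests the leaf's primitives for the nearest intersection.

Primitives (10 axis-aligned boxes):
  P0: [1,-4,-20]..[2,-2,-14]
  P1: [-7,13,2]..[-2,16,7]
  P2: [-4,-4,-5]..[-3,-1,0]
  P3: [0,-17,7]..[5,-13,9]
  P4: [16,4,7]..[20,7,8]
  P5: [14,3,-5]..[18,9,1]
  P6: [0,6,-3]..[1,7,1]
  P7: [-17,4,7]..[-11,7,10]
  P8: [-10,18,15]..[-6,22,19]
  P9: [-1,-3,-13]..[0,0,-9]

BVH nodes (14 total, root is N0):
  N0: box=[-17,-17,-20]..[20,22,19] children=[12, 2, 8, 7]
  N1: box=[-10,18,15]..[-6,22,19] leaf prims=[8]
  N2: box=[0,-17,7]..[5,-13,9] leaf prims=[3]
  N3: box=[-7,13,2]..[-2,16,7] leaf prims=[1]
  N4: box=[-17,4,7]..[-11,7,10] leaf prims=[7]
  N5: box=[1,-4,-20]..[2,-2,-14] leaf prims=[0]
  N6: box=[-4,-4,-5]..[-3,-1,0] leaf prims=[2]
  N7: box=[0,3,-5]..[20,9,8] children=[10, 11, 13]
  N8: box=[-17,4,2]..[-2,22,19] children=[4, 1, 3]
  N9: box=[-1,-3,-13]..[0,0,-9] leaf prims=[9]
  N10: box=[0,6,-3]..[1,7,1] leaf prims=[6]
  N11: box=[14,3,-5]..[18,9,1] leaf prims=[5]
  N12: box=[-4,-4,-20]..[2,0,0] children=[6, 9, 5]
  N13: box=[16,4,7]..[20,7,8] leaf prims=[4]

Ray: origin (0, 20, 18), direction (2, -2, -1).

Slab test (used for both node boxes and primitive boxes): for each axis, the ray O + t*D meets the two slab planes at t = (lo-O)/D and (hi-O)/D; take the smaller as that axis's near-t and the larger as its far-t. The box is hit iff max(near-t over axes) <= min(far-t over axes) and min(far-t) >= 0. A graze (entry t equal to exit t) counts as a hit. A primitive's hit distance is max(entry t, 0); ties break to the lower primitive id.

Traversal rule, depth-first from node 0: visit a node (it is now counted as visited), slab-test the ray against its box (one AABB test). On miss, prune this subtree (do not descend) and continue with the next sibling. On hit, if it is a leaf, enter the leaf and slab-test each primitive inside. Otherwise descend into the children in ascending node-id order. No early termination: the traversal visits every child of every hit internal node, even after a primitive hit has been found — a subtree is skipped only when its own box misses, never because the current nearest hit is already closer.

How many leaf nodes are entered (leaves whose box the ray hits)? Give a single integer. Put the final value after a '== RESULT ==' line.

Walk:
N0 x:[-17/2,10] y:[-1,37/2] z:[-1,38] -> hit [-1,10], descend [2, 7, 8, 12]
  N2 x:[0,5/2] y:[33/2,37/2] z:[9,11] -> miss, prune
  N7 x:[0,10] y:[11/2,17/2] z:[10,23] -> miss, prune
  N8 x:[-17/2,-1] y:[-1,8] z:[-1,16] -> miss, prune
  N12 x:[-2,1] y:[10,12] z:[18,38] -> miss, prune

Summary -> nodes [0, 2, 7, 8, 12]; box-tests=5; leaf-entries=0; first=miss

== RESULT ==
0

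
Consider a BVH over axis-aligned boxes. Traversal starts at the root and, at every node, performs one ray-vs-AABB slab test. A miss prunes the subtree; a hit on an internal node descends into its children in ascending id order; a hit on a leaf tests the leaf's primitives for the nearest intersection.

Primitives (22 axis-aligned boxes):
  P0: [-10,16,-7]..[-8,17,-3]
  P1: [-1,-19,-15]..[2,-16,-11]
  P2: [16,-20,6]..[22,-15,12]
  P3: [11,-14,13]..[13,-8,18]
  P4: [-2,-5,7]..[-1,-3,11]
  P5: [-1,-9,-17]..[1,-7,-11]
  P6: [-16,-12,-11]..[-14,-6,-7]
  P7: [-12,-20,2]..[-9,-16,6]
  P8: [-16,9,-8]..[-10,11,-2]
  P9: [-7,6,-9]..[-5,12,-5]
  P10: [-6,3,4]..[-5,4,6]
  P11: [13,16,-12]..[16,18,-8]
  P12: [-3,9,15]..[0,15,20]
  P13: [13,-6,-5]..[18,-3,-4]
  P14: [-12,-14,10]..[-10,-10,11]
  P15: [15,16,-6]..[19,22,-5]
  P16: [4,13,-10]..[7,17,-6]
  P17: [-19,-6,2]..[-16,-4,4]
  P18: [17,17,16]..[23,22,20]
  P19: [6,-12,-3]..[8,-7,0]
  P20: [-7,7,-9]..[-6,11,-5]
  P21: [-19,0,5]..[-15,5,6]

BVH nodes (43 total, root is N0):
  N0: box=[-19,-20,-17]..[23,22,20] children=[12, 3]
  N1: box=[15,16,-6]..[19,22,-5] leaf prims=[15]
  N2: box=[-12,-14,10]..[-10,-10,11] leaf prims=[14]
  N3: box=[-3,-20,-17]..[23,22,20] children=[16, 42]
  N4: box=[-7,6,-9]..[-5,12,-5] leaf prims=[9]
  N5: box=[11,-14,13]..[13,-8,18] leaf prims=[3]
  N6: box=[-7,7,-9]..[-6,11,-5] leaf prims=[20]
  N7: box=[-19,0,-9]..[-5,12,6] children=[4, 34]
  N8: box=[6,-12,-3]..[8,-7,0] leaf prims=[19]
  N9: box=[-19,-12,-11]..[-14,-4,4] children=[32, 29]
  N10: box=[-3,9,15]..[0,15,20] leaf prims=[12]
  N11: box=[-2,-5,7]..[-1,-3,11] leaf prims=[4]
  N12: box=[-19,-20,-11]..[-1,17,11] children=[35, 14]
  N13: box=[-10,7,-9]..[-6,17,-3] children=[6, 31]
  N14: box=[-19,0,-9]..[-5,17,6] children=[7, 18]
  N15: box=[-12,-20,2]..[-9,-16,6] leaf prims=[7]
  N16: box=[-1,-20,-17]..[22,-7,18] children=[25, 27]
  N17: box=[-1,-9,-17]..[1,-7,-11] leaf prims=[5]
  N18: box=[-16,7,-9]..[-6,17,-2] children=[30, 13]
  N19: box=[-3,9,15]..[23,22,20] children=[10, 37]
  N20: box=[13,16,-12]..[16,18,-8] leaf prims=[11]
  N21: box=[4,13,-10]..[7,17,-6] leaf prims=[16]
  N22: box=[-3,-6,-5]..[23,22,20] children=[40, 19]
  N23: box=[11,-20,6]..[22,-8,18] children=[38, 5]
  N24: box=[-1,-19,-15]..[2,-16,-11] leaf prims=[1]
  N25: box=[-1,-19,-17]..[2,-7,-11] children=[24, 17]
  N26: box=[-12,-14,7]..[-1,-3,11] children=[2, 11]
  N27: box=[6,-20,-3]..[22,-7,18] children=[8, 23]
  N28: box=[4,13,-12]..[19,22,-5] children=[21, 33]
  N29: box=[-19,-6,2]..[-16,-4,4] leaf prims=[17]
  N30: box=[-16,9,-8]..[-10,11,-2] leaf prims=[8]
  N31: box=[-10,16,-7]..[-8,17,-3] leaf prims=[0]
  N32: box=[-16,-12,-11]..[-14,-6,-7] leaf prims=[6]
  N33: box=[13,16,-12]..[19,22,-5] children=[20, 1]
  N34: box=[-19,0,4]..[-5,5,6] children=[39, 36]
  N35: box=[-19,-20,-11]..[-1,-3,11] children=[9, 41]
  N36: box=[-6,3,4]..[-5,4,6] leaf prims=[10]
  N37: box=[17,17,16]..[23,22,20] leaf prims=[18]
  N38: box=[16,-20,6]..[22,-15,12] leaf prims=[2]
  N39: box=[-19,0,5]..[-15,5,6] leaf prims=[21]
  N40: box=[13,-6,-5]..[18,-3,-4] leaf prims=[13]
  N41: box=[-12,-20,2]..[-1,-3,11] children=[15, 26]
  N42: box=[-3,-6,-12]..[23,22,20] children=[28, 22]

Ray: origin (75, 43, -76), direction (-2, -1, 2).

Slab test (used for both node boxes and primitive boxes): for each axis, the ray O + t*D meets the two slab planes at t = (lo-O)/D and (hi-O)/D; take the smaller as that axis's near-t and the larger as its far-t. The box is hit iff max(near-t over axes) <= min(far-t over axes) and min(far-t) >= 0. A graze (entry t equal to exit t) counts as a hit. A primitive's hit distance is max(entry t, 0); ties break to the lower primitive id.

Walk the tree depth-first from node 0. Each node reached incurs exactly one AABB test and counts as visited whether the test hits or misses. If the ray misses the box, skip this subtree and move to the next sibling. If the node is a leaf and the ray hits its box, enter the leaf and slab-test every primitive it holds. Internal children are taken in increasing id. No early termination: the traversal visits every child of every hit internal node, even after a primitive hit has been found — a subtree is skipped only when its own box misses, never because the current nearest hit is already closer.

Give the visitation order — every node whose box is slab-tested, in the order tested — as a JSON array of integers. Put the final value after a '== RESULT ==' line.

Traverse from the root:
N0 x:[26,47] y:[21,63] z:[59/2,48] -> hit [59/2,47], descend [3, 12]
  N3 x:[26,39] y:[21,63] z:[59/2,48] -> hit [59/2,39], descend [16, 42]
    N16 x:[53/2,38] y:[50,63] z:[59/2,47] -> miss, prune
    N42 x:[26,39] y:[21,49] z:[32,48] -> hit [32,39], descend [22, 28]
      N22 x:[26,39] y:[21,49] z:[71/2,48] -> hit [71/2,39], descend [19, 40]
        N19 x:[26,39] y:[21,34] z:[91/2,48] -> miss, prune
        N40 x:[57/2,31] y:[46,49] z:[71/2,36] -> miss, prune
      N28 x:[28,71/2] y:[21,30] z:[32,71/2] -> miss, prune
  N12 x:[38,47] y:[26,63] z:[65/2,87/2] -> hit [38,87/2], descend [14, 35]
    N14 x:[40,47] y:[26,43] z:[67/2,41] -> hit [40,41], descend [7, 18]
      N7 x:[40,47] y:[31,43] z:[67/2,41] -> hit [40,41], descend [4, 34]
        N4 x:[40,41] y:[31,37] z:[67/2,71/2] -> miss, prune
        N34 x:[40,47] y:[38,43] z:[40,41] -> hit [40,41], descend [36, 39]
          N36 x:[40,81/2] y:[39,40] z:[40,41] -> hit [40,40] leaf, test {P10@t=40}
          N39 x:[45,47] y:[38,43] z:[81/2,41] -> miss, prune
      N18 x:[81/2,91/2] y:[26,36] z:[67/2,37] -> miss, prune
    N35 x:[38,47] y:[46,63] z:[65/2,87/2] -> miss, prune

order=[0, 3, 16, 42, 22, 19, 40, 28, 12, 14, 7, 4, 34, 36, 39, 18, 35]  |boxes|=17  |leaves|=1  hit=P10

== RESULT ==
[0, 3, 16, 42, 22, 19, 40, 28, 12, 14, 7, 4, 34, 36, 39, 18, 35]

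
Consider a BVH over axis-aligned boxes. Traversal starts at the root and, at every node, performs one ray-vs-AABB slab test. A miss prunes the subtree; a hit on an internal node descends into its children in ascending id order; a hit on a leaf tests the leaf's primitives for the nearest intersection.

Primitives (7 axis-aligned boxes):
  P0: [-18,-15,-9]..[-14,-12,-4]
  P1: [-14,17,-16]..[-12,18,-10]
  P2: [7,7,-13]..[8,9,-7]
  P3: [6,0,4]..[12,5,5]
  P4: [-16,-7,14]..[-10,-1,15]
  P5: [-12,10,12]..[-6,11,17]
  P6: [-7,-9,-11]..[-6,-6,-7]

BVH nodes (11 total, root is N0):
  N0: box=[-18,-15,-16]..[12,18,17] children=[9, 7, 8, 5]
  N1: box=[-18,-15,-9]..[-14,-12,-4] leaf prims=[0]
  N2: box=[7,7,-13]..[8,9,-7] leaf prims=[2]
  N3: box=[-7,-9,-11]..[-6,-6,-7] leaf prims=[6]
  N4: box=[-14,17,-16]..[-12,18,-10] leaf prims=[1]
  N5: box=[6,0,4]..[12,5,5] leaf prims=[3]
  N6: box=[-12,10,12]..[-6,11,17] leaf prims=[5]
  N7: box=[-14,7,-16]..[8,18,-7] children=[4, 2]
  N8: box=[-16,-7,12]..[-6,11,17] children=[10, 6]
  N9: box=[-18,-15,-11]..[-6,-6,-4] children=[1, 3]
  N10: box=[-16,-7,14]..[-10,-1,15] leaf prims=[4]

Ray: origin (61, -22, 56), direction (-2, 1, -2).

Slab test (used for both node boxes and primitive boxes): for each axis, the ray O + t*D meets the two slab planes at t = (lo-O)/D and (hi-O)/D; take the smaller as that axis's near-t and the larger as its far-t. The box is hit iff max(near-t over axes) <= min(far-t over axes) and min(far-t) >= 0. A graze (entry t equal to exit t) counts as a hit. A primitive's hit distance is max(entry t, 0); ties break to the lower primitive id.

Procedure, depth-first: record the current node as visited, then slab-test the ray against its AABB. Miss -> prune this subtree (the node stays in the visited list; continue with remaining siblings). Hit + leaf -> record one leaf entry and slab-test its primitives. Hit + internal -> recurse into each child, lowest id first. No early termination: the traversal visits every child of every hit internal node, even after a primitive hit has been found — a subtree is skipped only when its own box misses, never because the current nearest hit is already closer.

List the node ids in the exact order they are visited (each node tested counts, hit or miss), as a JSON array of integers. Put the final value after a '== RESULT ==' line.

Walk:
N0 x:[49/2,79/2] y:[7,40] z:[39/2,36] -> hit [49/2,36], descend [5, 7, 8, 9]
  N5 x:[49/2,55/2] y:[22,27] z:[51/2,26] -> hit [51/2,26] leaf, test {P3@t=51/2}
  N7 x:[53/2,75/2] y:[29,40] z:[63/2,36] -> hit [63/2,36], descend [2, 4]
    N2 x:[53/2,27] y:[29,31] z:[63/2,69/2] -> miss, prune
    N4 x:[73/2,75/2] y:[39,40] z:[33,36] -> miss, prune
  N8 x:[67/2,77/2] y:[15,33] z:[39/2,22] -> miss, prune
  N9 x:[67/2,79/2] y:[7,16] z:[30,67/2] -> miss, prune

order=[0, 5, 7, 2, 4, 8, 9]  |boxes|=7  |leaves|=1  hit=P3

== RESULT ==
[0, 5, 7, 2, 4, 8, 9]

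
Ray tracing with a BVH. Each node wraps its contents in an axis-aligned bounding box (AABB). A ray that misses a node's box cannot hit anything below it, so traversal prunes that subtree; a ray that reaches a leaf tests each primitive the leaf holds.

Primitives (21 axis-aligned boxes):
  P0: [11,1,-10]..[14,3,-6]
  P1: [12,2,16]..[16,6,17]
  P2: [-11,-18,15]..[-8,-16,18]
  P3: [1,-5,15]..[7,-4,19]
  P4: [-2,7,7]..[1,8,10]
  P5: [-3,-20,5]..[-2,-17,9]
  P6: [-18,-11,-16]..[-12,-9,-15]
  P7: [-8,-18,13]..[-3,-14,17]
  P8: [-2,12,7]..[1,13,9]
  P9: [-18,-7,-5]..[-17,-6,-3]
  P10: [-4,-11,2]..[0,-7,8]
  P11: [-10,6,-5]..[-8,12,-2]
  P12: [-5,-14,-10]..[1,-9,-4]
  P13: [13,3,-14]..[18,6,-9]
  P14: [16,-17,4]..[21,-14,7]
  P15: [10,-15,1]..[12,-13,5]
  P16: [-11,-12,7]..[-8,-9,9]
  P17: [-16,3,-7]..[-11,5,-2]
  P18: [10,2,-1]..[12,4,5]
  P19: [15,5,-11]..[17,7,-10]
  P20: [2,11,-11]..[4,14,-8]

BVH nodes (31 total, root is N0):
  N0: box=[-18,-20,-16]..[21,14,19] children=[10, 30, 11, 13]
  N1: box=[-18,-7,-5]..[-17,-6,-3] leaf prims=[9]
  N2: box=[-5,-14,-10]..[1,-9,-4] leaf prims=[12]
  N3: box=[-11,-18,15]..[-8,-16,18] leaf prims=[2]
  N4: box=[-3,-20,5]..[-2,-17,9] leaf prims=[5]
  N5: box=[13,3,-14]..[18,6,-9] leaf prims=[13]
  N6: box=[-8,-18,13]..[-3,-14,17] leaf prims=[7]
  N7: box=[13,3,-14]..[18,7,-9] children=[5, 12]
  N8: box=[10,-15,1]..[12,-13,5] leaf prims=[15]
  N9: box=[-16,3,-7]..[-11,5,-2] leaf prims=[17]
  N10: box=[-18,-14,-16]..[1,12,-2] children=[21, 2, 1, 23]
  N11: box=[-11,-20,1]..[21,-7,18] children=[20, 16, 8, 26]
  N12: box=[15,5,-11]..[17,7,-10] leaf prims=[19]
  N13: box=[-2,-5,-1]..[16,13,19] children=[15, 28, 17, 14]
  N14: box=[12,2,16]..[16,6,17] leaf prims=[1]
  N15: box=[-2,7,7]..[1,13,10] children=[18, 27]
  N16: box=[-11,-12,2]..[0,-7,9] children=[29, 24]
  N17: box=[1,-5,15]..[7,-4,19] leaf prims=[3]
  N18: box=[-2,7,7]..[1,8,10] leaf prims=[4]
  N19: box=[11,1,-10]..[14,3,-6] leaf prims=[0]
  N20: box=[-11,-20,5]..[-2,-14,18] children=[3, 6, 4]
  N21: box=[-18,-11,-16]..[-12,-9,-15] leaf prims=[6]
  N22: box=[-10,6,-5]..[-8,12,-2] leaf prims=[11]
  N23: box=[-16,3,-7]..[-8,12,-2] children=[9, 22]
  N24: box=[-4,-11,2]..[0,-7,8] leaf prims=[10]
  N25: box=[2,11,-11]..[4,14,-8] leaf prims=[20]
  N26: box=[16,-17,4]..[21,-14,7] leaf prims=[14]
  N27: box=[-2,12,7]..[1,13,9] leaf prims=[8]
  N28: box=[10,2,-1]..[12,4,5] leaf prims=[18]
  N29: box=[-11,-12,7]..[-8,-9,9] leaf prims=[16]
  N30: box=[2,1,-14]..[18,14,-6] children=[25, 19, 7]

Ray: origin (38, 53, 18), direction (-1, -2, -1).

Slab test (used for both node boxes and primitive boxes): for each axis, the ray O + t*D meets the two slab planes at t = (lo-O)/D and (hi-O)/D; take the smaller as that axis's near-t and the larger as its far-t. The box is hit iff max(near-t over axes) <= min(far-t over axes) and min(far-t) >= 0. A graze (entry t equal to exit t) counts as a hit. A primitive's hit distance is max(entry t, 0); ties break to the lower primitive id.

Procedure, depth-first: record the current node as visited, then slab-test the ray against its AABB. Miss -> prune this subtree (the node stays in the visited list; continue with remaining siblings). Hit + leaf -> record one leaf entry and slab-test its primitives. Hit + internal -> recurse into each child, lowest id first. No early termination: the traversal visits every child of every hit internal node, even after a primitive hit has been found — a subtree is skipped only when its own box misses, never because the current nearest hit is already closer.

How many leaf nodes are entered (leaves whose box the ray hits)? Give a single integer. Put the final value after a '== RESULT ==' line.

Walk:
N0 x:[17,56] y:[39/2,73/2] z:[-1,34] -> hit [39/2,34], descend [10, 11, 13, 30]
  N10 x:[37,56] y:[41/2,67/2] z:[20,34] -> miss, prune
  N11 x:[17,49] y:[30,73/2] z:[0,17] -> miss, prune
  N13 x:[22,40] y:[20,29] z:[-1,19] -> miss, prune
  N30 x:[20,36] y:[39/2,26] z:[24,32] -> hit [24,26], descend [7, 19, 25]
    N7 x:[20,25] y:[23,25] z:[27,32] -> miss, prune
    N19 x:[24,27] y:[25,26] z:[24,28] -> hit [25,26] leaf, test {P0@t=25}
    N25 x:[34,36] y:[39/2,21] z:[26,29] -> miss, prune

Visited [0, 10, 11, 13, 30, 7, 19, 25]. Tests: 8 box, 1 leaf. Nearest: P0.

== RESULT ==
1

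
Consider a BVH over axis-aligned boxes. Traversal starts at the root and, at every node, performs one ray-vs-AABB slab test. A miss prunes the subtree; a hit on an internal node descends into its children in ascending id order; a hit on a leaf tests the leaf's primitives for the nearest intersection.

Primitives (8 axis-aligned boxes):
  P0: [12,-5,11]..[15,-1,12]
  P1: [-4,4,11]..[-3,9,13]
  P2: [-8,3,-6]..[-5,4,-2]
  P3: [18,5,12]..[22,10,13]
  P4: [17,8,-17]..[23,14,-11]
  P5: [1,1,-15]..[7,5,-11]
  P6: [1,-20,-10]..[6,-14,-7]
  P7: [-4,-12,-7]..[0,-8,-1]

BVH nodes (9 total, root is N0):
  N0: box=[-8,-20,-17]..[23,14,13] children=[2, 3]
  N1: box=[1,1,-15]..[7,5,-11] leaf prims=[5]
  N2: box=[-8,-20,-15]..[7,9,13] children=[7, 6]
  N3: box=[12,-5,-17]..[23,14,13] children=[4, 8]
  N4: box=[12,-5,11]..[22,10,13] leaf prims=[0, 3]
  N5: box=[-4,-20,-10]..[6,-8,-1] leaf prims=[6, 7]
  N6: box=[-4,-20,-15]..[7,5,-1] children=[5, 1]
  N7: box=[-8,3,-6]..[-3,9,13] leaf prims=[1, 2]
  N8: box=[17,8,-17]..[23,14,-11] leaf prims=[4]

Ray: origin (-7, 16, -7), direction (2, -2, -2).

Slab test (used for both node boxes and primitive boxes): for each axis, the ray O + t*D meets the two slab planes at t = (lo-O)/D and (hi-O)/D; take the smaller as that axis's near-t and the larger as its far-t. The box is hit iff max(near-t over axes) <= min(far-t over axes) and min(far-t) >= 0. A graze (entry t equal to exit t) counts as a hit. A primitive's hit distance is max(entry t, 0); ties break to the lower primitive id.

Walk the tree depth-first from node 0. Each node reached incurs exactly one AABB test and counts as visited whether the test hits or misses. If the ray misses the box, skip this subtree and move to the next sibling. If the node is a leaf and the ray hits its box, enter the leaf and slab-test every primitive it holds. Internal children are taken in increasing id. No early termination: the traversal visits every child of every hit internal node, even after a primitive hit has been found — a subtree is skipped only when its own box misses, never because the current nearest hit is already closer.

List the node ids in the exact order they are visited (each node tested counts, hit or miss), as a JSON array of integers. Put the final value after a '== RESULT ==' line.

Trace the traversal:
N0 x:[-1/2,15] y:[1,18] z:[-10,5] -> hit [1,5], descend [2, 3]
  N2 x:[-1/2,7] y:[7/2,18] z:[-10,4] -> hit [7/2,4], descend [6, 7]
    N6 x:[3/2,7] y:[11/2,18] z:[-3,4] -> miss, prune
    N7 x:[-1/2,2] y:[7/2,13/2] z:[-10,-1/2] -> miss, prune
  N3 x:[19/2,15] y:[1,21/2] z:[-10,5] -> miss, prune

Summary -> nodes [0, 2, 6, 7, 3]; box-tests=5; leaf-entries=0; first=miss

== RESULT ==
[0, 2, 6, 7, 3]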